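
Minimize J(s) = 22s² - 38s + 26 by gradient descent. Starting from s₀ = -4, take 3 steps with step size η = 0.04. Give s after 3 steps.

J′(s) = 44s - 38
s₁ = -4 − 0.04·(-214) = 4.56
s₂ = 4.56 − 0.04·162.64 = -1.9456
s₃ = -1.9456 − 0.04·(-123.6064) = 2.998656

2.998656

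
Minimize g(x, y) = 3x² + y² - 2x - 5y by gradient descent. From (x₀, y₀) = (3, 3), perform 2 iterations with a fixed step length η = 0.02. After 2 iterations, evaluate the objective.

6.42250432

∇g = (6x - 2, 2y - 5)
Step 1: at (3, 3), ∇g = (16, 1) → (3, 3) − 0.02·(16, 1) = (2.68, 2.98)
Step 2: at (2.68, 2.98), ∇g = (14.08, 0.96) → (2.68, 2.98) − 0.02·(14.08, 0.96) = (2.3984, 2.9608)
g(2.3984, 2.9608) = 6.42250432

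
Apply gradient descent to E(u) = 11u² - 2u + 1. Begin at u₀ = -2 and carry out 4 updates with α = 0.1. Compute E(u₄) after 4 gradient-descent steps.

207.69119744

E′(u) = 22u - 2
u₁ = -2 − 0.1·(-46) = 2.6
u₂ = 2.6 − 0.1·55.2 = -2.92
u₃ = -2.92 − 0.1·(-66.24) = 3.704
u₄ = 3.704 − 0.1·79.488 = -4.2448
E(-4.2448) = 207.69119744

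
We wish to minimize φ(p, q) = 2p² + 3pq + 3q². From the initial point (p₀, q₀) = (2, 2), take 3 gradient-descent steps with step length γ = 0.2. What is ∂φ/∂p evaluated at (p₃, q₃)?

-3.2

∇φ = (4p + 3q, 3p + 6q)
Step 1: at (2, 2), ∇φ = (14, 18) → (2, 2) − 0.2·(14, 18) = (-0.8, -1.6)
Step 2: at (-0.8, -1.6), ∇φ = (-8, -12) → (-0.8, -1.6) − 0.2·(-8, -12) = (0.8, 0.8)
Step 3: at (0.8, 0.8), ∇φ = (5.6, 7.2) → (0.8, 0.8) − 0.2·(5.6, 7.2) = (-0.32, -0.64)
∂φ/∂p at (-0.32, -0.64) = -3.2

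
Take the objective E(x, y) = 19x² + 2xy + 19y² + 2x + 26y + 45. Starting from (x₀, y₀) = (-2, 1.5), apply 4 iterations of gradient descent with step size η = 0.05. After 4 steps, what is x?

-0.77

∇E = (38x + 2y + 2, 2x + 38y + 26)
(x₁, y₁) = (-2, 1.5) − 0.05·(-71, 79) = (1.55, -2.45)
(x₂, y₂) = (1.55, -2.45) − 0.05·(56, -64) = (-1.25, 0.75)
(x₃, y₃) = (-1.25, 0.75) − 0.05·(-44, 52) = (0.95, -1.85)
(x₄, y₄) = (0.95, -1.85) − 0.05·(34.4, -42.4) = (-0.77, 0.27)
x = -0.77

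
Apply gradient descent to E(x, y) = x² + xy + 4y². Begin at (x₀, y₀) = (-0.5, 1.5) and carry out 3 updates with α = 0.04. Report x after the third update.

-0.50752

∇E = (2x + y, x + 8y)
(x₁, y₁) = (-0.5, 1.5) − 0.04·(0.5, 11.5) = (-0.52, 1.04)
(x₂, y₂) = (-0.52, 1.04) − 0.04·(0, 7.8) = (-0.52, 0.728)
(x₃, y₃) = (-0.52, 0.728) − 0.04·(-0.312, 5.304) = (-0.50752, 0.51584)
x = -0.50752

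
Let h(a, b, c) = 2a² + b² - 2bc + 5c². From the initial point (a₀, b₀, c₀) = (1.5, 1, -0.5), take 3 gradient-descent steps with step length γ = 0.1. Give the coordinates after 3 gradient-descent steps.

∇h = (4a, 2b - 2c, -2b + 10c)
Step 1: at (1.5, 1, -0.5), ∇h = (6, 3, -7) → (1.5, 1, -0.5) − 0.1·(6, 3, -7) = (0.9, 0.7, 0.2)
Step 2: at (0.9, 0.7, 0.2), ∇h = (3.6, 1, 0.6) → (0.9, 0.7, 0.2) − 0.1·(3.6, 1, 0.6) = (0.54, 0.6, 0.14)
Step 3: at (0.54, 0.6, 0.14), ∇h = (2.16, 0.92, 0.2) → (0.54, 0.6, 0.14) − 0.1·(2.16, 0.92, 0.2) = (0.324, 0.508, 0.12)

(0.324, 0.508, 0.12)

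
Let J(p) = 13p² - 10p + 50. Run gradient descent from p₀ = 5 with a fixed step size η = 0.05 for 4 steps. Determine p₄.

0.422

J′(p) = 26p - 10
p₁ = 5 − 0.05·120 = -1
p₂ = -1 − 0.05·(-36) = 0.8
p₃ = 0.8 − 0.05·10.8 = 0.26
p₄ = 0.26 − 0.05·(-3.24) = 0.422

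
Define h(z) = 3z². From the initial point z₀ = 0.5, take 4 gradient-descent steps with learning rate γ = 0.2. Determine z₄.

0.0008

h′(z) = 6z
z₁ = 0.5 − 0.2·3 = -0.1
z₂ = -0.1 − 0.2·(-0.6) = 0.02
z₃ = 0.02 − 0.2·0.12 = -0.004
z₄ = -0.004 − 0.2·(-0.024) = 0.0008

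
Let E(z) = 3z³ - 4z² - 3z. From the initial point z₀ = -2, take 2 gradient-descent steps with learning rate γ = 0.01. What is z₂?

-3.217209

E′(z) = 9z² - 8z - 3
Step 1: E′(-2) = 49; z₁ = -2 − 0.01·49 = -2.49
Step 2: E′(-2.49) = 72.7209; z₂ = -2.49 − 0.01·72.7209 = -3.217209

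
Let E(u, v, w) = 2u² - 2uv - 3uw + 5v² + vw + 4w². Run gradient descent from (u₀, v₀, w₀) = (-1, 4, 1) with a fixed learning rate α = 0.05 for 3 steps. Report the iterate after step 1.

(-0.25, 1.85, 0.25)

∇E = (4u - 2v - 3w, -2u + 10v + w, -3u + v + 8w)
(u₁, v₁, w₁) = (-1, 4, 1) − 0.05·(-15, 43, 15) = (-0.25, 1.85, 0.25)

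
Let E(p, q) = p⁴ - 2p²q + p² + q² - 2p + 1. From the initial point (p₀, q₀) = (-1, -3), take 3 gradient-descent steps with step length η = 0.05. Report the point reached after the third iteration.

∇E = (4p³ - 4pq + 2p - 2, -2p² + 2q)
(p₁, q₁) = (-1, -3) − 0.05·(-20, -8) = (0, -2.6)
(p₂, q₂) = (0, -2.6) − 0.05·(-2, -5.2) = (0.1, -2.34)
(p₃, q₃) = (0.1, -2.34) − 0.05·(-0.86, -4.7) = (0.143, -2.105)

(0.143, -2.105)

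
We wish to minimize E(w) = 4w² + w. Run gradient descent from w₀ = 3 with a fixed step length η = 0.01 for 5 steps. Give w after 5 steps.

1.93462976

E′(w) = 8w + 1
w₁ = 3 − 0.01·25 = 2.75
w₂ = 2.75 − 0.01·23 = 2.52
w₃ = 2.52 − 0.01·21.16 = 2.3084
w₄ = 2.3084 − 0.01·19.4672 = 2.113728
w₅ = 2.113728 − 0.01·17.909824 = 1.93462976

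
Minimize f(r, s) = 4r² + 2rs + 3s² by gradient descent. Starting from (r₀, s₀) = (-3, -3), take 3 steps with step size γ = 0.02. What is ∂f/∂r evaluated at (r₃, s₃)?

-15.772032

∇f = (8r + 2s, 2r + 6s)
Step 1: at (-3, -3), ∇f = (-30, -24) → (-3, -3) − 0.02·(-30, -24) = (-2.4, -2.52)
Step 2: at (-2.4, -2.52), ∇f = (-24.24, -19.92) → (-2.4, -2.52) − 0.02·(-24.24, -19.92) = (-1.9152, -2.1216)
Step 3: at (-1.9152, -2.1216), ∇f = (-19.5648, -16.56) → (-1.9152, -2.1216) − 0.02·(-19.5648, -16.56) = (-1.523904, -1.7904)
∂f/∂r at (-1.523904, -1.7904) = -15.772032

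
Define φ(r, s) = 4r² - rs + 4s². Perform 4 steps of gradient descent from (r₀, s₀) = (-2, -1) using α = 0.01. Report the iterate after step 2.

∇φ = (8r - s, -r + 8s)
(r₁, s₁) = (-2, -1) − 0.01·(-15, -6) = (-1.85, -0.94)
(r₂, s₂) = (-1.85, -0.94) − 0.01·(-13.86, -5.67) = (-1.7114, -0.8833)

(-1.7114, -0.8833)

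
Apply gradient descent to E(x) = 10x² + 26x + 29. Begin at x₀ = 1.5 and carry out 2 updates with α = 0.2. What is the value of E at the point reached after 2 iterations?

E′(x) = 20x + 26
x₁ = 1.5 − 0.2·56 = -9.7
x₂ = -9.7 − 0.2·(-168) = 23.9
E(23.9) = 6362.5

6362.5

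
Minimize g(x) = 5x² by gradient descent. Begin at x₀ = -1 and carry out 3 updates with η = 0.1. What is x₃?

0

g′(x) = 10x
x₁ = -1 − 0.1·(-10) = 0
x₂ = 0 − 0.1·0 = 0
x₃ = 0 − 0.1·0 = 0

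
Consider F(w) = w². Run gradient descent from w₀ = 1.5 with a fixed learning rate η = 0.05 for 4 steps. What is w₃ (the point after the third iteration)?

F′(w) = 2w
w₁ = 1.5 − 0.05·3 = 1.35
w₂ = 1.35 − 0.05·2.7 = 1.215
w₃ = 1.215 − 0.05·2.43 = 1.0935

1.0935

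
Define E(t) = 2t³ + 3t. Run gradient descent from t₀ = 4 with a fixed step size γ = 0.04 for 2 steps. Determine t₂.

E′(t) = 6t² + 3
t₁ = 4 − 0.04·99 = 0.04
t₂ = 0.04 − 0.04·3.0096 = -0.080384

-0.080384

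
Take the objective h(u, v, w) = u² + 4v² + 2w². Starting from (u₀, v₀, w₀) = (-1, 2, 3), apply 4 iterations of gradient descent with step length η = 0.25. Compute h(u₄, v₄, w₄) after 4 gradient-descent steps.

16.00390625

∇h = (2u, 8v, 4w)
(u₁, v₁, w₁) = (-1, 2, 3) − 0.25·(-2, 16, 12) = (-0.5, -2, 0)
(u₂, v₂, w₂) = (-0.5, -2, 0) − 0.25·(-1, -16, 0) = (-0.25, 2, 0)
(u₃, v₃, w₃) = (-0.25, 2, 0) − 0.25·(-0.5, 16, 0) = (-0.125, -2, 0)
(u₄, v₄, w₄) = (-0.125, -2, 0) − 0.25·(-0.25, -16, 0) = (-0.0625, 2, 0)
h(-0.0625, 2, 0) = 16.00390625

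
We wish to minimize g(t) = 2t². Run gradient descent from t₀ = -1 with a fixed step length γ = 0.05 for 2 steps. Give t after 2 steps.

-0.64

g′(t) = 4t
t₁ = -1 − 0.05·(-4) = -0.8
t₂ = -0.8 − 0.05·(-3.2) = -0.64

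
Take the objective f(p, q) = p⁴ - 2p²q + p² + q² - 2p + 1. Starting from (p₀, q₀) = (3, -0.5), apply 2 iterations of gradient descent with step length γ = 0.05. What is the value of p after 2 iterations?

∇f = (4p³ - 4pq + 2p - 2, -2p² + 2q)
(p₁, q₁) = (3, -0.5) − 0.05·(118, -19) = (-2.9, 0.45)
(p₂, q₂) = (-2.9, 0.45) − 0.05·(-100.136, -15.92) = (2.1068, 1.246)
p = 2.1068

2.1068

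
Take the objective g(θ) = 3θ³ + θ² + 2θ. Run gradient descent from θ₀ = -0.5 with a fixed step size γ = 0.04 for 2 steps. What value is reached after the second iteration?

-0.802484

g′(θ) = 9θ² + 2θ + 2
Step 1: g′(-0.5) = 3.25; θ₁ = -0.5 − 0.04·3.25 = -0.63
Step 2: g′(-0.63) = 4.3121; θ₂ = -0.63 − 0.04·4.3121 = -0.802484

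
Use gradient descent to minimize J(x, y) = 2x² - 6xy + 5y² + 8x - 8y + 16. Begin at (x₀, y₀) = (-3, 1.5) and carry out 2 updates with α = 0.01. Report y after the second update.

∇J = (4x - 6y + 8, -6x + 10y - 8)
Step 1: at (-3, 1.5), ∇J = (-13, 25) → (-3, 1.5) − 0.01·(-13, 25) = (-2.87, 1.25)
Step 2: at (-2.87, 1.25), ∇J = (-10.98, 21.72) → (-2.87, 1.25) − 0.01·(-10.98, 21.72) = (-2.7602, 1.0328)
y = 1.0328

1.0328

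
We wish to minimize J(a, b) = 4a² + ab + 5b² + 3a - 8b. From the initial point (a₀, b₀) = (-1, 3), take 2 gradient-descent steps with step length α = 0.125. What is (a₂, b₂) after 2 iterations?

∇J = (8a + b + 3, a + 10b - 8)
Step 1: at (-1, 3), ∇J = (-2, 21) → (-1, 3) − 0.125·(-2, 21) = (-0.75, 0.375)
Step 2: at (-0.75, 0.375), ∇J = (-2.625, -5) → (-0.75, 0.375) − 0.125·(-2.625, -5) = (-0.421875, 1)

(-0.421875, 1)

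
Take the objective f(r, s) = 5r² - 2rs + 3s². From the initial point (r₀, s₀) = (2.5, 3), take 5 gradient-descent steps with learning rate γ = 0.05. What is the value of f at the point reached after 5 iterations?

1.807169884

∇f = (10r - 2s, -2r + 6s)
Step 1: at (2.5, 3), ∇f = (19, 13) → (2.5, 3) − 0.05·(19, 13) = (1.55, 2.35)
Step 2: at (1.55, 2.35), ∇f = (10.8, 11) → (1.55, 2.35) − 0.05·(10.8, 11) = (1.01, 1.8)
Step 3: at (1.01, 1.8), ∇f = (6.5, 8.78) → (1.01, 1.8) − 0.05·(6.5, 8.78) = (0.685, 1.361)
Step 4: at (0.685, 1.361), ∇f = (4.128, 6.796) → (0.685, 1.361) − 0.05·(4.128, 6.796) = (0.4786, 1.0212)
Step 5: at (0.4786, 1.0212), ∇f = (2.7436, 5.17) → (0.4786, 1.0212) − 0.05·(2.7436, 5.17) = (0.34142, 0.7627)
f(0.34142, 0.7627) = 1.807169884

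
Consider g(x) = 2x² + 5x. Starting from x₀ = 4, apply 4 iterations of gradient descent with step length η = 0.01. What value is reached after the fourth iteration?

g′(x) = 4x + 5
x₁ = 4 − 0.01·21 = 3.79
x₂ = 3.79 − 0.01·20.16 = 3.5884
x₃ = 3.5884 − 0.01·19.3536 = 3.394864
x₄ = 3.394864 − 0.01·18.579456 = 3.20906944

3.20906944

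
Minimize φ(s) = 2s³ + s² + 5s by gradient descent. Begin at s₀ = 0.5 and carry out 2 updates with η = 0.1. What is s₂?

φ′(s) = 6s² + 2s + 5
Step 1: φ′(0.5) = 7.5; s₁ = 0.5 − 0.1·7.5 = -0.25
Step 2: φ′(-0.25) = 4.875; s₂ = -0.25 − 0.1·4.875 = -0.7375

-0.7375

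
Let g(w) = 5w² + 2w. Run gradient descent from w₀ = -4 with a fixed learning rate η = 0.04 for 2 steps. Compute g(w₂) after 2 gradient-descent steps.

g′(w) = 10w + 2
Step 1: g′(-4) = -38; w₁ = -4 − 0.04·(-38) = -2.48
Step 2: g′(-2.48) = -22.8; w₂ = -2.48 − 0.04·(-22.8) = -1.568
g(-1.568) = 9.15712

9.15712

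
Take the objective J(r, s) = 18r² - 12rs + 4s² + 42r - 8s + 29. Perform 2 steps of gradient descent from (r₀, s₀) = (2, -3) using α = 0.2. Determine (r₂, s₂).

∇J = (36r - 12s + 42, -12r + 8s - 8)
(r₁, s₁) = (2, -3) − 0.2·(150, -56) = (-28, 8.2)
(r₂, s₂) = (-28, 8.2) − 0.2·(-1064.4, 393.6) = (184.88, -70.52)

(184.88, -70.52)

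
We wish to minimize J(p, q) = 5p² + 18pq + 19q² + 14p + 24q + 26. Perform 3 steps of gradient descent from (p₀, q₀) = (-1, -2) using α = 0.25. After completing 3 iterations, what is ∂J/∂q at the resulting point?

∇J = (10p + 18q + 14, 18p + 38q + 24)
(p₁, q₁) = (-1, -2) − 0.25·(-32, -70) = (7, 15.5)
(p₂, q₂) = (7, 15.5) − 0.25·(363, 739) = (-83.75, -169.25)
(p₃, q₃) = (-83.75, -169.25) − 0.25·(-3870, -7915) = (883.75, 1809.5)
∂J/∂q at (883.75, 1809.5) = 84692.5

84692.5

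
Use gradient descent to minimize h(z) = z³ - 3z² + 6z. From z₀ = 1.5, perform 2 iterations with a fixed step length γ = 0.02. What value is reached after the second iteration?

1.3541625

h′(z) = 3z² - 6z + 6
z₁ = 1.5 − 0.02·3.75 = 1.425
z₂ = 1.425 − 0.02·3.541875 = 1.3541625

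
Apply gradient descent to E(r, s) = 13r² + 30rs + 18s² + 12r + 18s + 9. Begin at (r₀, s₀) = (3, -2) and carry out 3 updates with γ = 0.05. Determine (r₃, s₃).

∇E = (26r + 30s + 12, 30r + 36s + 18)
Step 1: at (3, -2), ∇E = (30, 36) → (3, -2) − 0.05·(30, 36) = (1.5, -3.8)
Step 2: at (1.5, -3.8), ∇E = (-63, -73.8) → (1.5, -3.8) − 0.05·(-63, -73.8) = (4.65, -0.11)
Step 3: at (4.65, -0.11), ∇E = (129.6, 153.54) → (4.65, -0.11) − 0.05·(129.6, 153.54) = (-1.83, -7.787)

(-1.83, -7.787)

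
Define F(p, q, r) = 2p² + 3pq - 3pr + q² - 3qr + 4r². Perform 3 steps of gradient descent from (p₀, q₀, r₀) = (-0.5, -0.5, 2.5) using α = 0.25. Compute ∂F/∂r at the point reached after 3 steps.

∇F = (4p + 3q - 3r, 3p + 2q - 3r, -3p - 3q + 8r)
Step 1: at (-0.5, -0.5, 2.5), ∇F = (-11, -10, 23) → (-0.5, -0.5, 2.5) − 0.25·(-11, -10, 23) = (2.25, 2, -3.25)
Step 2: at (2.25, 2, -3.25), ∇F = (24.75, 20.5, -38.75) → (2.25, 2, -3.25) − 0.25·(24.75, 20.5, -38.75) = (-3.9375, -3.125, 6.4375)
Step 3: at (-3.9375, -3.125, 6.4375), ∇F = (-44.4375, -37.375, 72.6875) → (-3.9375, -3.125, 6.4375) − 0.25·(-44.4375, -37.375, 72.6875) = (7.171875, 6.21875, -11.734375)
∂F/∂r at (7.171875, 6.21875, -11.734375) = -134.046875

-134.046875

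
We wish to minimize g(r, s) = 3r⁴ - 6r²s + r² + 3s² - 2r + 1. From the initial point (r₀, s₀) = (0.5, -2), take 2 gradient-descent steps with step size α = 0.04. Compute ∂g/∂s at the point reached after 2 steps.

∇g = (12r³ - 12rs + 2r - 2, -6r² + 6s)
Step 1: at (0.5, -2), ∇g = (12.5, -13.5) → (0.5, -2) − 0.04·(12.5, -13.5) = (0, -1.46)
Step 2: at (0, -1.46), ∇g = (-2, -8.76) → (0, -1.46) − 0.04·(-2, -8.76) = (0.08, -1.1096)
∂g/∂s at (0.08, -1.1096) = -6.696

-6.696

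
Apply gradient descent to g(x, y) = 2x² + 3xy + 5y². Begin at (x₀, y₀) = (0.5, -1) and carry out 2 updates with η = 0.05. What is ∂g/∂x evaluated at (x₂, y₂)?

∇g = (4x + 3y, 3x + 10y)
(x₁, y₁) = (0.5, -1) − 0.05·(-1, -8.5) = (0.55, -0.575)
(x₂, y₂) = (0.55, -0.575) − 0.05·(0.475, -4.1) = (0.52625, -0.37)
∂g/∂x at (0.52625, -0.37) = 0.995

0.995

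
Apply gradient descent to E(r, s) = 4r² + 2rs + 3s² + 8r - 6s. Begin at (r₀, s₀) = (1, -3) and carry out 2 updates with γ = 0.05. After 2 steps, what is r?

0.09

∇E = (8r + 2s + 8, 2r + 6s - 6)
Step 1: at (1, -3), ∇E = (10, -22) → (1, -3) − 0.05·(10, -22) = (0.5, -1.9)
Step 2: at (0.5, -1.9), ∇E = (8.2, -16.4) → (0.5, -1.9) − 0.05·(8.2, -16.4) = (0.09, -1.08)
r = 0.09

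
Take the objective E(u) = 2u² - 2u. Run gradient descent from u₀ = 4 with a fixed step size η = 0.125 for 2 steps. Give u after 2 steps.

E′(u) = 4u - 2
Step 1: E′(4) = 14; u₁ = 4 − 0.125·14 = 2.25
Step 2: E′(2.25) = 7; u₂ = 2.25 − 0.125·7 = 1.375

1.375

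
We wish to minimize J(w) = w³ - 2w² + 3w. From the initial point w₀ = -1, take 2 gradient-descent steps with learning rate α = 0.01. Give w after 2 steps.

-1.2103

J′(w) = 3w² - 4w + 3
w₁ = -1 − 0.01·10 = -1.1
w₂ = -1.1 − 0.01·11.03 = -1.2103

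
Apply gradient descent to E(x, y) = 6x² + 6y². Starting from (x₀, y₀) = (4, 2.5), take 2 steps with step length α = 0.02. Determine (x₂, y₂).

(2.3104, 1.444)

∇E = (12x, 12y)
Step 1: at (4, 2.5), ∇E = (48, 30) → (4, 2.5) − 0.02·(48, 30) = (3.04, 1.9)
Step 2: at (3.04, 1.9), ∇E = (36.48, 22.8) → (3.04, 1.9) − 0.02·(36.48, 22.8) = (2.3104, 1.444)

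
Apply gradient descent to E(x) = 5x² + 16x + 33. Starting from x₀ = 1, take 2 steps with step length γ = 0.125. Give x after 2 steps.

E′(x) = 10x + 16
Step 1: E′(1) = 26; x₁ = 1 − 0.125·26 = -2.25
Step 2: E′(-2.25) = -6.5; x₂ = -2.25 − 0.125·(-6.5) = -1.4375

-1.4375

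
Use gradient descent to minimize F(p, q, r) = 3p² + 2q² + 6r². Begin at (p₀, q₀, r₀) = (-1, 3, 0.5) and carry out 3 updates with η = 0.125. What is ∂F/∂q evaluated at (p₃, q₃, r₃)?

1.5

∇F = (6p, 4q, 12r)
(p₁, q₁, r₁) = (-1, 3, 0.5) − 0.125·(-6, 12, 6) = (-0.25, 1.5, -0.25)
(p₂, q₂, r₂) = (-0.25, 1.5, -0.25) − 0.125·(-1.5, 6, -3) = (-0.0625, 0.75, 0.125)
(p₃, q₃, r₃) = (-0.0625, 0.75, 0.125) − 0.125·(-0.375, 3, 1.5) = (-0.015625, 0.375, -0.0625)
∂F/∂q at (-0.015625, 0.375, -0.0625) = 1.5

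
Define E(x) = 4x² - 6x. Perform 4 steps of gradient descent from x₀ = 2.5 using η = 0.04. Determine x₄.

1.12417408

E′(x) = 8x - 6
Step 1: E′(2.5) = 14; x₁ = 2.5 − 0.04·14 = 1.94
Step 2: E′(1.94) = 9.52; x₂ = 1.94 − 0.04·9.52 = 1.5592
Step 3: E′(1.5592) = 6.4736; x₃ = 1.5592 − 0.04·6.4736 = 1.300256
Step 4: E′(1.300256) = 4.402048; x₄ = 1.300256 − 0.04·4.402048 = 1.12417408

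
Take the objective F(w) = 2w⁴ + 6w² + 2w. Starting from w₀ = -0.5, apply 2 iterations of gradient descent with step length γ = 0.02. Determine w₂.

-0.33376

F′(w) = 8w³ + 12w + 2
Step 1: F′(-0.5) = -5; w₁ = -0.5 − 0.02·(-5) = -0.4
Step 2: F′(-0.4) = -3.312; w₂ = -0.4 − 0.02·(-3.312) = -0.33376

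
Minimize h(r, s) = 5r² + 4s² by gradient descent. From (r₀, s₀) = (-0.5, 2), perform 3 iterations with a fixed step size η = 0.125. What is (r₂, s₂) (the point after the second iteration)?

(-0.03125, 0)

∇h = (10r, 8s)
Step 1: at (-0.5, 2), ∇h = (-5, 16) → (-0.5, 2) − 0.125·(-5, 16) = (0.125, 0)
Step 2: at (0.125, 0), ∇h = (1.25, 0) → (0.125, 0) − 0.125·(1.25, 0) = (-0.03125, 0)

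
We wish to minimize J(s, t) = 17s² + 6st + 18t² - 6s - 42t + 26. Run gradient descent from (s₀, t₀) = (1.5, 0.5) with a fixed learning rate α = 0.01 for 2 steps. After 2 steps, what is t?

0.7748

∇J = (34s + 6t - 6, 6s + 36t - 42)
Step 1: at (1.5, 0.5), ∇J = (48, -15) → (1.5, 0.5) − 0.01·(48, -15) = (1.02, 0.65)
Step 2: at (1.02, 0.65), ∇J = (32.58, -12.48) → (1.02, 0.65) − 0.01·(32.58, -12.48) = (0.6942, 0.7748)
t = 0.7748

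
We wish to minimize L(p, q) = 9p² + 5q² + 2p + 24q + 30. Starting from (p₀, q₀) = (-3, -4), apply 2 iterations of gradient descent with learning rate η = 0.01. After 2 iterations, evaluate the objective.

∇L = (18p + 2, 10q + 24)
Step 1: at (-3, -4), ∇L = (-52, -16) → (-3, -4) − 0.01·(-52, -16) = (-2.48, -3.84)
Step 2: at (-2.48, -3.84), ∇L = (-42.64, -14.4) → (-2.48, -3.84) − 0.01·(-42.64, -14.4) = (-2.0536, -3.696)
L(-2.0536, -3.696) = 43.44633664

43.44633664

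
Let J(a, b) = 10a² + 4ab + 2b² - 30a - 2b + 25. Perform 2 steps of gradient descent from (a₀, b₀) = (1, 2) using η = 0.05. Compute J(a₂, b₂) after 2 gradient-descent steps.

8.7568

∇J = (20a + 4b - 30, 4a + 4b - 2)
Step 1: at (1, 2), ∇J = (-2, 10) → (1, 2) − 0.05·(-2, 10) = (1.1, 1.5)
Step 2: at (1.1, 1.5), ∇J = (-2, 8.4) → (1.1, 1.5) − 0.05·(-2, 8.4) = (1.2, 1.08)
J(1.2, 1.08) = 8.7568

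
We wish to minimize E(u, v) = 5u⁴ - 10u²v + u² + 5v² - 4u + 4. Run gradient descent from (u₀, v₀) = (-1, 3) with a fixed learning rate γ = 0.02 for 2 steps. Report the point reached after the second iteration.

(-1.3833472, 2.64448)

∇E = (20u³ - 20uv + 2u - 4, -10u² + 10v)
(u₁, v₁) = (-1, 3) − 0.02·(34, 20) = (-1.68, 2.6)
(u₂, v₂) = (-1.68, 2.6) − 0.02·(-14.83264, -2.224) = (-1.3833472, 2.64448)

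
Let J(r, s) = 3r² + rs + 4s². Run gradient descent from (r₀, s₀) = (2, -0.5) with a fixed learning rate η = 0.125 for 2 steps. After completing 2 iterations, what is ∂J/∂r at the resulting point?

0.9609375

∇J = (6r + s, r + 8s)
Step 1: at (2, -0.5), ∇J = (11.5, -2) → (2, -0.5) − 0.125·(11.5, -2) = (0.5625, -0.25)
Step 2: at (0.5625, -0.25), ∇J = (3.125, -1.4375) → (0.5625, -0.25) − 0.125·(3.125, -1.4375) = (0.171875, -0.0703125)
∂J/∂r at (0.171875, -0.0703125) = 0.9609375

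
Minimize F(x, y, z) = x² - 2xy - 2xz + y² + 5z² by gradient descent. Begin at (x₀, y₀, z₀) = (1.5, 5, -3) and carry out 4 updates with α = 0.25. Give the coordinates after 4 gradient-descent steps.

∇F = (2x - 2y - 2z, -2x + 2y, -2x + 10z)
Step 1: at (1.5, 5, -3), ∇F = (-1, 7, -33) → (1.5, 5, -3) − 0.25·(-1, 7, -33) = (1.75, 3.25, 5.25)
Step 2: at (1.75, 3.25, 5.25), ∇F = (-13.5, 3, 49) → (1.75, 3.25, 5.25) − 0.25·(-13.5, 3, 49) = (5.125, 2.5, -7)
Step 3: at (5.125, 2.5, -7), ∇F = (19.25, -5.25, -80.25) → (5.125, 2.5, -7) − 0.25·(19.25, -5.25, -80.25) = (0.3125, 3.8125, 13.0625)
Step 4: at (0.3125, 3.8125, 13.0625), ∇F = (-33.125, 7, 130) → (0.3125, 3.8125, 13.0625) − 0.25·(-33.125, 7, 130) = (8.59375, 2.0625, -19.4375)

(8.59375, 2.0625, -19.4375)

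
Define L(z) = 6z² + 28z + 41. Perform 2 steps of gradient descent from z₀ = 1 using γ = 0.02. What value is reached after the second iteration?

L′(z) = 12z + 28
z₁ = 1 − 0.02·40 = 0.2
z₂ = 0.2 − 0.02·30.4 = -0.408

-0.408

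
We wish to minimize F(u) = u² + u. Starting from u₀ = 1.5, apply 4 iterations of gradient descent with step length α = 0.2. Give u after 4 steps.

F′(u) = 2u + 1
u₁ = 1.5 − 0.2·4 = 0.7
u₂ = 0.7 − 0.2·2.4 = 0.22
u₃ = 0.22 − 0.2·1.44 = -0.068
u₄ = -0.068 − 0.2·0.864 = -0.2408

-0.2408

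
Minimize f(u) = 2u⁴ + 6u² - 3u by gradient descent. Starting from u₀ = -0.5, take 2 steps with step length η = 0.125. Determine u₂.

f′(u) = 8u³ + 12u - 3
Step 1: f′(-0.5) = -10; u₁ = -0.5 − 0.125·(-10) = 0.75
Step 2: f′(0.75) = 9.375; u₂ = 0.75 − 0.125·9.375 = -0.421875

-0.421875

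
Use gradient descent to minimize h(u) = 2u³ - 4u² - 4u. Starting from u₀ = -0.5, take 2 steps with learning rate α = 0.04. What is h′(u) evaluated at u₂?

3.805650763776

h′(u) = 6u² - 8u - 4
u₁ = -0.5 − 0.04·1.5 = -0.56
u₂ = -0.56 − 0.04·2.3616 = -0.654464
h′(u) at (-0.654464) = 3.805650763776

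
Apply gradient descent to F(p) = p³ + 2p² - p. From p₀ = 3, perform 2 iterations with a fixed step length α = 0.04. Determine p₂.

F′(p) = 3p² + 4p - 1
p₁ = 3 − 0.04·38 = 1.48
p₂ = 1.48 − 0.04·11.4912 = 1.020352

1.020352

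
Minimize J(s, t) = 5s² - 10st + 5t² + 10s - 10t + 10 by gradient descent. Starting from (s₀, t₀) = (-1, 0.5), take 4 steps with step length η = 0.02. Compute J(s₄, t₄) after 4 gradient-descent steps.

5.0209952

∇J = (10s - 10t + 10, -10s + 10t - 10)
(s₁, t₁) = (-1, 0.5) − 0.02·(-5, 5) = (-0.9, 0.4)
(s₂, t₂) = (-0.9, 0.4) − 0.02·(-3, 3) = (-0.84, 0.34)
(s₃, t₃) = (-0.84, 0.34) − 0.02·(-1.8, 1.8) = (-0.804, 0.304)
(s₄, t₄) = (-0.804, 0.304) − 0.02·(-1.08, 1.08) = (-0.7824, 0.2824)
J(-0.7824, 0.2824) = 5.0209952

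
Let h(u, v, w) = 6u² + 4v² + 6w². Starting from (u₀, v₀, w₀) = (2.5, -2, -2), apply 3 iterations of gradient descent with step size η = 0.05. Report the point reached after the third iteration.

(0.16, -0.432, -0.128)

∇h = (12u, 8v, 12w)
(u₁, v₁, w₁) = (2.5, -2, -2) − 0.05·(30, -16, -24) = (1, -1.2, -0.8)
(u₂, v₂, w₂) = (1, -1.2, -0.8) − 0.05·(12, -9.6, -9.6) = (0.4, -0.72, -0.32)
(u₃, v₃, w₃) = (0.4, -0.72, -0.32) − 0.05·(4.8, -5.76, -3.84) = (0.16, -0.432, -0.128)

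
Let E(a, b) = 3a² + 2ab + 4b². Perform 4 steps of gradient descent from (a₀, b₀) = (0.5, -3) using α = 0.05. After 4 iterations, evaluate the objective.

1.2538447725

∇E = (6a + 2b, 2a + 8b)
Step 1: at (0.5, -3), ∇E = (-3, -23) → (0.5, -3) − 0.05·(-3, -23) = (0.65, -1.85)
Step 2: at (0.65, -1.85), ∇E = (0.2, -13.5) → (0.65, -1.85) − 0.05·(0.2, -13.5) = (0.64, -1.175)
Step 3: at (0.64, -1.175), ∇E = (1.49, -8.12) → (0.64, -1.175) − 0.05·(1.49, -8.12) = (0.5655, -0.769)
Step 4: at (0.5655, -0.769), ∇E = (1.855, -5.021) → (0.5655, -0.769) − 0.05·(1.855, -5.021) = (0.47275, -0.51795)
E(0.47275, -0.51795) = 1.2538447725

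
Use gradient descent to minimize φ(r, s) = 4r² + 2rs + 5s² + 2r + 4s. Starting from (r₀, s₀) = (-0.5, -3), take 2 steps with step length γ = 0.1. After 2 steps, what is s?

-0.46

∇φ = (8r + 2s + 2, 2r + 10s + 4)
Step 1: at (-0.5, -3), ∇φ = (-8, -27) → (-0.5, -3) − 0.1·(-8, -27) = (0.3, -0.3)
Step 2: at (0.3, -0.3), ∇φ = (3.8, 1.6) → (0.3, -0.3) − 0.1·(3.8, 1.6) = (-0.08, -0.46)
s = -0.46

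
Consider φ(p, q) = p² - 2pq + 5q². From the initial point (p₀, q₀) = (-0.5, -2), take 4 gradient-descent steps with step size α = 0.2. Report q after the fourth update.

∇φ = (2p - 2q, -2p + 10q)
Step 1: at (-0.5, -2), ∇φ = (3, -19) → (-0.5, -2) − 0.2·(3, -19) = (-1.1, 1.8)
Step 2: at (-1.1, 1.8), ∇φ = (-5.8, 20.2) → (-1.1, 1.8) − 0.2·(-5.8, 20.2) = (0.06, -2.24)
Step 3: at (0.06, -2.24), ∇φ = (4.6, -22.52) → (0.06, -2.24) − 0.2·(4.6, -22.52) = (-0.86, 2.264)
Step 4: at (-0.86, 2.264), ∇φ = (-6.248, 24.36) → (-0.86, 2.264) − 0.2·(-6.248, 24.36) = (0.3896, -2.608)
q = -2.608

-2.608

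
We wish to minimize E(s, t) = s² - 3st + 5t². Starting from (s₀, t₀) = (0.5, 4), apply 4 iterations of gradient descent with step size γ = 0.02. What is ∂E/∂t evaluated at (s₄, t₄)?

∇E = (2s - 3t, -3s + 10t)
Step 1: at (0.5, 4), ∇E = (-11, 38.5) → (0.5, 4) − 0.02·(-11, 38.5) = (0.72, 3.23)
Step 2: at (0.72, 3.23), ∇E = (-8.25, 30.14) → (0.72, 3.23) − 0.02·(-8.25, 30.14) = (0.885, 2.6272)
Step 3: at (0.885, 2.6272), ∇E = (-6.1116, 23.617) → (0.885, 2.6272) − 0.02·(-6.1116, 23.617) = (1.007232, 2.15486)
Step 4: at (1.007232, 2.15486), ∇E = (-4.450116, 18.526904) → (1.007232, 2.15486) − 0.02·(-4.450116, 18.526904) = (1.09623432, 1.78432192)
∂E/∂t at (1.09623432, 1.78432192) = 14.55451624

14.55451624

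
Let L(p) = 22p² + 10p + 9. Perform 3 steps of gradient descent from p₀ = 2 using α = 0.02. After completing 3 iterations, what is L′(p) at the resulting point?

0.169344

L′(p) = 44p + 10
Step 1: L′(2) = 98; p₁ = 2 − 0.02·98 = 0.04
Step 2: L′(0.04) = 11.76; p₂ = 0.04 − 0.02·11.76 = -0.1952
Step 3: L′(-0.1952) = 1.4112; p₃ = -0.1952 − 0.02·1.4112 = -0.223424
L′(p) at (-0.223424) = 0.169344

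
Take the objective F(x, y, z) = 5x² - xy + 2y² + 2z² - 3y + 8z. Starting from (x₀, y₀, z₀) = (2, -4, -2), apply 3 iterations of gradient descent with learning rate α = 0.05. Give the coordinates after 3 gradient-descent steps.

(0.01775, -1.573375, -2)

∇F = (10x - y, -x + 4y - 3, 4z + 8)
Step 1: at (2, -4, -2), ∇F = (24, -21, 0) → (2, -4, -2) − 0.05·(24, -21, 0) = (0.8, -2.95, -2)
Step 2: at (0.8, -2.95, -2), ∇F = (10.95, -15.6, 0) → (0.8, -2.95, -2) − 0.05·(10.95, -15.6, 0) = (0.2525, -2.17, -2)
Step 3: at (0.2525, -2.17, -2), ∇F = (4.695, -11.9325, 0) → (0.2525, -2.17, -2) − 0.05·(4.695, -11.9325, 0) = (0.01775, -1.573375, -2)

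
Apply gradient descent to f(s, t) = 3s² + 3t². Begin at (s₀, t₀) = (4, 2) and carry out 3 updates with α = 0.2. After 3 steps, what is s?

∇f = (6s, 6t)
Step 1: at (4, 2), ∇f = (24, 12) → (4, 2) − 0.2·(24, 12) = (-0.8, -0.4)
Step 2: at (-0.8, -0.4), ∇f = (-4.8, -2.4) → (-0.8, -0.4) − 0.2·(-4.8, -2.4) = (0.16, 0.08)
Step 3: at (0.16, 0.08), ∇f = (0.96, 0.48) → (0.16, 0.08) − 0.2·(0.96, 0.48) = (-0.032, -0.016)
s = -0.032

-0.032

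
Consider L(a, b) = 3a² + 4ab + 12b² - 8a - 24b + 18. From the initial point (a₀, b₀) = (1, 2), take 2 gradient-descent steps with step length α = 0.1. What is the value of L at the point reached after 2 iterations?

∇L = (6a + 4b - 8, 4a + 24b - 24)
(a₁, b₁) = (1, 2) − 0.1·(6, 28) = (0.4, -0.8)
(a₂, b₂) = (0.4, -0.8) − 0.1·(-8.8, -41.6) = (1.28, 3.36)
L(1.28, 3.36) = 84.7136

84.7136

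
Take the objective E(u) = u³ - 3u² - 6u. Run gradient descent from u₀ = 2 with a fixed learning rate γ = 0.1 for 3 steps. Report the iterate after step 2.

E′(u) = 3u² - 6u - 6
Step 1: E′(2) = -6; u₁ = 2 − 0.1·(-6) = 2.6
Step 2: E′(2.6) = -1.32; u₂ = 2.6 − 0.1·(-1.32) = 2.732

2.732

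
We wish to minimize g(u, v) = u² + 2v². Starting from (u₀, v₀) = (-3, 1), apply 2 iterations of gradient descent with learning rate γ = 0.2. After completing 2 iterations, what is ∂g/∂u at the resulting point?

-2.16

∇g = (2u, 4v)
(u₁, v₁) = (-3, 1) − 0.2·(-6, 4) = (-1.8, 0.2)
(u₂, v₂) = (-1.8, 0.2) − 0.2·(-3.6, 0.8) = (-1.08, 0.04)
∂g/∂u at (-1.08, 0.04) = -2.16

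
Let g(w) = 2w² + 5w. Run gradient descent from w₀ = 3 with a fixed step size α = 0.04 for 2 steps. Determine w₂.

g′(w) = 4w + 5
Step 1: g′(3) = 17; w₁ = 3 − 0.04·17 = 2.32
Step 2: g′(2.32) = 14.28; w₂ = 2.32 − 0.04·14.28 = 1.7488

1.7488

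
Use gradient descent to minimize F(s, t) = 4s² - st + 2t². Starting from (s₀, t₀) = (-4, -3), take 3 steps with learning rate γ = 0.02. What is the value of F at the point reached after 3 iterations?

∇F = (8s - t, -s + 4t)
(s₁, t₁) = (-4, -3) − 0.02·(-29, -8) = (-3.42, -2.84)
(s₂, t₂) = (-3.42, -2.84) − 0.02·(-24.52, -7.94) = (-2.9296, -2.6812)
(s₃, t₃) = (-2.9296, -2.6812) − 0.02·(-20.7556, -7.7952) = (-2.514488, -2.525296)
F(-2.514488, -2.525296) = 31.69501289536

31.69501289536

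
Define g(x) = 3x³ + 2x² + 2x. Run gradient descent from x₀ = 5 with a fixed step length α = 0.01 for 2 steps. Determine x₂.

1.832719

g′(x) = 9x² + 4x + 2
Step 1: g′(5) = 247; x₁ = 5 − 0.01·247 = 2.53
Step 2: g′(2.53) = 69.7281; x₂ = 2.53 − 0.01·69.7281 = 1.832719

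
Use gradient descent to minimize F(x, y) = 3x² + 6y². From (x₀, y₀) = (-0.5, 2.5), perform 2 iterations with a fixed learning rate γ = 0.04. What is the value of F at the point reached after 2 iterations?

∇F = (6x, 12y)
(x₁, y₁) = (-0.5, 2.5) − 0.04·(-3, 30) = (-0.38, 1.3)
(x₂, y₂) = (-0.38, 1.3) − 0.04·(-2.28, 15.6) = (-0.2888, 0.676)
F(-0.2888, 0.676) = 2.99207232

2.99207232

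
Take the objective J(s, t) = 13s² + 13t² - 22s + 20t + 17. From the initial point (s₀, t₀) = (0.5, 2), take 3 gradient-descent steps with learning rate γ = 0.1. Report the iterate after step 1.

∇J = (26s - 22, 26t + 20)
Step 1: at (0.5, 2), ∇J = (-9, 72) → (0.5, 2) − 0.1·(-9, 72) = (1.4, -5.2)

(1.4, -5.2)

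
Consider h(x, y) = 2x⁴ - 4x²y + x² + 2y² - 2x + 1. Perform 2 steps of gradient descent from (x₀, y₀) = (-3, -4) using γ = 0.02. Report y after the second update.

-1.7984

∇h = (8x³ - 8xy + 2x - 2, -4x² + 4y)
(x₁, y₁) = (-3, -4) − 0.02·(-320, -52) = (3.4, -2.96)
(x₂, y₂) = (3.4, -2.96) − 0.02·(399.744, -58.08) = (-4.59488, -1.7984)
y = -1.7984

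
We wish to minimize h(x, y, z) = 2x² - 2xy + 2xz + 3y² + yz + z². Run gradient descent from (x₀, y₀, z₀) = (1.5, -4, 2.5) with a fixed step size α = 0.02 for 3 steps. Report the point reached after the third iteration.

(0.512104, -2.736556, 2.284776)

∇h = (4x - 2y + 2z, -2x + 6y + z, 2x + y + 2z)
Step 1: at (1.5, -4, 2.5), ∇h = (19, -24.5, 4) → (1.5, -4, 2.5) − 0.02·(19, -24.5, 4) = (1.12, -3.51, 2.42)
Step 2: at (1.12, -3.51, 2.42), ∇h = (16.34, -20.88, 3.57) → (1.12, -3.51, 2.42) − 0.02·(16.34, -20.88, 3.57) = (0.7932, -3.0924, 2.3486)
Step 3: at (0.7932, -3.0924, 2.3486), ∇h = (14.0548, -17.7922, 3.1912) → (0.7932, -3.0924, 2.3486) − 0.02·(14.0548, -17.7922, 3.1912) = (0.512104, -2.736556, 2.284776)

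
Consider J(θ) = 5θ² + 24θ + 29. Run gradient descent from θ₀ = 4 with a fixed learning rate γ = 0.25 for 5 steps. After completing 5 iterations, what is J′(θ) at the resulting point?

J′(θ) = 10θ + 24
Step 1: J′(4) = 64; θ₁ = 4 − 0.25·64 = -12
Step 2: J′(-12) = -96; θ₂ = -12 − 0.25·(-96) = 12
Step 3: J′(12) = 144; θ₃ = 12 − 0.25·144 = -24
Step 4: J′(-24) = -216; θ₄ = -24 − 0.25·(-216) = 30
Step 5: J′(30) = 324; θ₅ = 30 − 0.25·324 = -51
J′(θ) at (-51) = -486

-486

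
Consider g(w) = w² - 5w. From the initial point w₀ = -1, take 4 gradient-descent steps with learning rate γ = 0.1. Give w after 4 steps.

1.0664

g′(w) = 2w - 5
w₁ = -1 − 0.1·(-7) = -0.3
w₂ = -0.3 − 0.1·(-5.6) = 0.26
w₃ = 0.26 − 0.1·(-4.48) = 0.708
w₄ = 0.708 − 0.1·(-3.584) = 1.0664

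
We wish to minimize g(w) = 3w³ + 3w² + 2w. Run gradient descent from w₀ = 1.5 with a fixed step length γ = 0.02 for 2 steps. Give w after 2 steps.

0.5921875

g′(w) = 9w² + 6w + 2
w₁ = 1.5 − 0.02·31.25 = 0.875
w₂ = 0.875 − 0.02·14.140625 = 0.5921875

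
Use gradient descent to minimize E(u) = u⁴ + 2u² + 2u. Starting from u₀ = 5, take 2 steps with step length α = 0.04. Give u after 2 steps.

627.30551552

E′(u) = 4u³ + 4u + 2
Step 1: E′(5) = 522; u₁ = 5 − 0.04·522 = -15.88
Step 2: E′(-15.88) = -16079.637888; u₂ = -15.88 − 0.04·(-16079.637888) = 627.30551552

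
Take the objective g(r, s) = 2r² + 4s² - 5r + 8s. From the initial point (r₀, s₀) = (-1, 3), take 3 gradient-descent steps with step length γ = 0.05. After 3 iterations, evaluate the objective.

∇g = (4r - 5, 8s + 8)
Step 1: at (-1, 3), ∇g = (-9, 32) → (-1, 3) − 0.05·(-9, 32) = (-0.55, 1.4)
Step 2: at (-0.55, 1.4), ∇g = (-7.2, 19.2) → (-0.55, 1.4) − 0.05·(-7.2, 19.2) = (-0.19, 0.44)
Step 3: at (-0.19, 0.44), ∇g = (-5.76, 11.52) → (-0.19, 0.44) − 0.05·(-5.76, 11.52) = (0.098, -0.136)
g(0.098, -0.136) = -1.484808

-1.484808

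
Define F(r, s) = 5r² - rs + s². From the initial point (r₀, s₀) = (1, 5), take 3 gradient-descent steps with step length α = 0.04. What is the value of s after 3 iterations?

∇F = (10r - s, -r + 2s)
Step 1: at (1, 5), ∇F = (5, 9) → (1, 5) − 0.04·(5, 9) = (0.8, 4.64)
Step 2: at (0.8, 4.64), ∇F = (3.36, 8.48) → (0.8, 4.64) − 0.04·(3.36, 8.48) = (0.6656, 4.3008)
Step 3: at (0.6656, 4.3008), ∇F = (2.3552, 7.936) → (0.6656, 4.3008) − 0.04·(2.3552, 7.936) = (0.571392, 3.98336)
s = 3.98336

3.98336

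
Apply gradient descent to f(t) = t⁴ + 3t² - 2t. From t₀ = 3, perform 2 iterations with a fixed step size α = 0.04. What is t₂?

f′(t) = 4t³ + 6t - 2
t₁ = 3 − 0.04·124 = -1.96
t₂ = -1.96 − 0.04·(-43.878144) = -0.20487424

-0.20487424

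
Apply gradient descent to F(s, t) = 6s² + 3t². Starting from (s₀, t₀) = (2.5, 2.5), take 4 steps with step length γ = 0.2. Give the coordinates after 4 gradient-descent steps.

(9.604, 0.004)

∇F = (12s, 6t)
(s₁, t₁) = (2.5, 2.5) − 0.2·(30, 15) = (-3.5, -0.5)
(s₂, t₂) = (-3.5, -0.5) − 0.2·(-42, -3) = (4.9, 0.1)
(s₃, t₃) = (4.9, 0.1) − 0.2·(58.8, 0.6) = (-6.86, -0.02)
(s₄, t₄) = (-6.86, -0.02) − 0.2·(-82.32, -0.12) = (9.604, 0.004)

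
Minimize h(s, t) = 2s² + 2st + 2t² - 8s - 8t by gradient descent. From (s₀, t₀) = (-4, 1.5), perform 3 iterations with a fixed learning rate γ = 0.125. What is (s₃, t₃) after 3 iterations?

(0.1328125, 2.453125)

∇h = (4s + 2t - 8, 2s + 4t - 8)
(s₁, t₁) = (-4, 1.5) − 0.125·(-21, -10) = (-1.375, 2.75)
(s₂, t₂) = (-1.375, 2.75) − 0.125·(-8, 0.25) = (-0.375, 2.71875)
(s₃, t₃) = (-0.375, 2.71875) − 0.125·(-4.0625, 2.125) = (0.1328125, 2.453125)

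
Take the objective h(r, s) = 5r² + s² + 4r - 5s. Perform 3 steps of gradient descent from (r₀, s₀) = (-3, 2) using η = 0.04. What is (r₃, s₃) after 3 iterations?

∇h = (10r + 4, 2s - 5)
(r₁, s₁) = (-3, 2) − 0.04·(-26, -1) = (-1.96, 2.04)
(r₂, s₂) = (-1.96, 2.04) − 0.04·(-15.6, -0.92) = (-1.336, 2.0768)
(r₃, s₃) = (-1.336, 2.0768) − 0.04·(-9.36, -0.8464) = (-0.9616, 2.110656)

(-0.9616, 2.110656)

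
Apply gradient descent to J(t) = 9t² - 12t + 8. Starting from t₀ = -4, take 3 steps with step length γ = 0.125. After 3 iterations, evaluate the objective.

J′(t) = 18t - 12
Step 1: J′(-4) = -84; t₁ = -4 − 0.125·(-84) = 6.5
Step 2: J′(6.5) = 105; t₂ = 6.5 − 0.125·105 = -6.625
Step 3: J′(-6.625) = -131.25; t₃ = -6.625 − 0.125·(-131.25) = 9.78125
J(9.78125) = 751.6806640625

751.6806640625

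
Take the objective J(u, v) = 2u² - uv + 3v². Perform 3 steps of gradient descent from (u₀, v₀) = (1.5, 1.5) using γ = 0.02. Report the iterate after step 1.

∇J = (4u - v, -u + 6v)
Step 1: at (1.5, 1.5), ∇J = (4.5, 7.5) → (1.5, 1.5) − 0.02·(4.5, 7.5) = (1.41, 1.35)

(1.41, 1.35)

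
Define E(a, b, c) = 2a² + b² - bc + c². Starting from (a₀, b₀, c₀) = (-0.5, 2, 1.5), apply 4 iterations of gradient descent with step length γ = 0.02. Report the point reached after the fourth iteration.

∇E = (4a, 2b - c, -b + 2c)
Step 1: at (-0.5, 2, 1.5), ∇E = (-2, 2.5, 1) → (-0.5, 2, 1.5) − 0.02·(-2, 2.5, 1) = (-0.46, 1.95, 1.48)
Step 2: at (-0.46, 1.95, 1.48), ∇E = (-1.84, 2.42, 1.01) → (-0.46, 1.95, 1.48) − 0.02·(-1.84, 2.42, 1.01) = (-0.4232, 1.9016, 1.4598)
Step 3: at (-0.4232, 1.9016, 1.4598), ∇E = (-1.6928, 2.3434, 1.018) → (-0.4232, 1.9016, 1.4598) − 0.02·(-1.6928, 2.3434, 1.018) = (-0.389344, 1.854732, 1.43944)
Step 4: at (-0.389344, 1.854732, 1.43944), ∇E = (-1.557376, 2.270024, 1.024148) → (-0.389344, 1.854732, 1.43944) − 0.02·(-1.557376, 2.270024, 1.024148) = (-0.35819648, 1.80933152, 1.41895704)

(-0.35819648, 1.80933152, 1.41895704)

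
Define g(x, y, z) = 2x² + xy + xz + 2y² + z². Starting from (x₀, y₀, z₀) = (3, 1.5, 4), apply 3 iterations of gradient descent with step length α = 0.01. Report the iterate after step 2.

(2.659, 1.32535, 3.78395)

∇g = (4x + y + z, x + 4y, x + 2z)
(x₁, y₁, z₁) = (3, 1.5, 4) − 0.01·(17.5, 9, 11) = (2.825, 1.41, 3.89)
(x₂, y₂, z₂) = (2.825, 1.41, 3.89) − 0.01·(16.6, 8.465, 10.605) = (2.659, 1.32535, 3.78395)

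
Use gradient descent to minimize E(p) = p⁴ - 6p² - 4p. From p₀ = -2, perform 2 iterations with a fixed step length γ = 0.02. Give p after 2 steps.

-1.66625792

E′(p) = 4p³ - 12p - 4
p₁ = -2 − 0.02·(-12) = -1.76
p₂ = -1.76 − 0.02·(-4.687104) = -1.66625792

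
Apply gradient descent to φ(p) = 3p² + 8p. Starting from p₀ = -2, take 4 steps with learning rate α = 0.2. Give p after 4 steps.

-1.3344

φ′(p) = 6p + 8
Step 1: φ′(-2) = -4; p₁ = -2 − 0.2·(-4) = -1.2
Step 2: φ′(-1.2) = 0.8; p₂ = -1.2 − 0.2·0.8 = -1.36
Step 3: φ′(-1.36) = -0.16; p₃ = -1.36 − 0.2·(-0.16) = -1.328
Step 4: φ′(-1.328) = 0.032; p₄ = -1.328 − 0.2·0.032 = -1.3344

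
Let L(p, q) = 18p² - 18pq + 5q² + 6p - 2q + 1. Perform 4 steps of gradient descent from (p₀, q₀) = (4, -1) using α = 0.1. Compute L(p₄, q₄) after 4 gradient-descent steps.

∇L = (36p - 18q + 6, -18p + 10q - 2)
Step 1: at (4, -1), ∇L = (168, -84) → (4, -1) − 0.1·(168, -84) = (-12.8, 7.4)
Step 2: at (-12.8, 7.4), ∇L = (-588, 302.4) → (-12.8, 7.4) − 0.1·(-588, 302.4) = (46, -22.84)
Step 3: at (46, -22.84), ∇L = (2073.12, -1058.4) → (46, -22.84) − 0.1·(2073.12, -1058.4) = (-161.312, 83)
Step 4: at (-161.312, 83), ∇L = (-7295.232, 3731.616) → (-161.312, 83) − 0.1·(-7295.232, 3731.616) = (568.2112, -290.1616)
L(568.2112, -290.1616) = 9204226.05820928

9204226.05820928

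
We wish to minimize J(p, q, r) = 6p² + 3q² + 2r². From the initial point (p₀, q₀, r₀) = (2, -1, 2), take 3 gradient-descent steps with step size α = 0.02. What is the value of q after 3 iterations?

∇J = (12p, 6q, 4r)
(p₁, q₁, r₁) = (2, -1, 2) − 0.02·(24, -6, 8) = (1.52, -0.88, 1.84)
(p₂, q₂, r₂) = (1.52, -0.88, 1.84) − 0.02·(18.24, -5.28, 7.36) = (1.1552, -0.7744, 1.6928)
(p₃, q₃, r₃) = (1.1552, -0.7744, 1.6928) − 0.02·(13.8624, -4.6464, 6.7712) = (0.877952, -0.681472, 1.557376)
q = -0.681472

-0.681472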